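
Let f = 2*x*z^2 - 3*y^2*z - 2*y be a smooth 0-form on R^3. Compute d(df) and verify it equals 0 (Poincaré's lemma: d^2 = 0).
d(df) = 0

Step 1: df = sum_i (∂f/∂x_i) dx_i = (2*z^2) dx + (-6*y*z - 2) dy + (4*x*z - 3*y^2) dz.
Step 2: Apply d again. Using the 1-form formula, the coefficient of dx ∧ dy in d(df) is ∂^2 f/∂x ∂y - ∂^2 f/∂y ∂x = (0) - (0) = 0 (equality of mixed partials for smooth f).
Similarly for dx ∧ dz and dy ∧ dz — all coefficients vanish. So d(df) = 0.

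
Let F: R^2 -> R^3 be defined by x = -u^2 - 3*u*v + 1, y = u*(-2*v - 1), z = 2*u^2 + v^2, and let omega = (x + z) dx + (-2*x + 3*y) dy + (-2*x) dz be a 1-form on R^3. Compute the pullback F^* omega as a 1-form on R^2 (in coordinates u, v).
F^* omega = (6*u^3 + 23*u^2*v - 2*u^2 + 7*u*v^2 + 6*u*v - 7*u - 3*v^3 + v + 2) du + (-7*u^3 + 13*u^2*v + 6*u^2 + 9*u*v^2 + u - 4*v) dv

Using F^*(f dg) = (f ∘ F) d(g ∘ F), substitute each coordinate x_i by F_i(u, v) in f_i, and replace dx_i by d F_i = (∂F_i/∂u) du + (∂F_i/∂v) dv.
  For the x component: f_1(F) = u^2 - 3*u*v + v^2 + 1; d F_1 = (-2*u - 3*v) du + (-3*u) dv
  For the y component: f_2(F) = 2*u^2 - 3*u - 2; d F_2 = (-2*v - 1) du + (-2*u) dv
  For the z component: f_3(F) = 2*u^2 + 6*u*v - 2; d F_3 = (4*u) du + (2*v) dv
Combining and collecting du, dv coefficients:
  coeff of du: 6*u^3 + 23*u^2*v - 2*u^2 + 7*u*v^2 + 6*u*v - 7*u - 3*v^3 + v + 2
  coeff of dv: -7*u^3 + 13*u^2*v + 6*u^2 + 9*u*v^2 + u - 4*v
F^* omega = (6*u^3 + 23*u^2*v - 2*u^2 + 7*u*v^2 + 6*u*v - 7*u - 3*v^3 + v + 2) du + (-7*u^3 + 13*u^2*v + 6*u^2 + 9*u*v^2 + u - 4*v) dv.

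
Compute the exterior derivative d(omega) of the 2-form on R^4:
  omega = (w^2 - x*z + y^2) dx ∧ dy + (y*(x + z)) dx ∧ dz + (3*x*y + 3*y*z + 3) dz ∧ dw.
d(omega) = (-2*x - z) dx ∧ dy ∧ dz + (2*w) dx ∧ dy ∧ dw + (3*y) dx ∧ dz ∧ dw + (3*x + 3*z) dy ∧ dz ∧ dw

For a 2-form omega = sum_{i<j} g_{ij} dx_i ∧ dx_j, the exterior derivative is
  d(omega) = sum_{i<j} d(g_{ij}) ∧ dx_i ∧ dx_j = sum_{i<j, k} (∂g_{ij}/∂x_k) dx_k ∧ dx_i ∧ dx_j.
Expand each term, using dx_k ∧ dx_i ∧ dx_j = sgn(permutation) dx_{(a)} ∧ dx_{(b)} ∧ dx_{(c)} with (a < b < c) sorted:
  d(w^2 - x*z + y^2) includes (∂/∂z)(w^2 - x*z + y^2) dz = (-x) dz, which multiplied by dx ∧ dy gives (-x) dx ∧ dy ∧ dz
  d(w^2 - x*z + y^2) includes (∂/∂w)(w^2 - x*z + y^2) dw = (2*w) dw, which multiplied by dx ∧ dy gives (2*w) dx ∧ dy ∧ dw
  d(y*(x + z)) includes (∂/∂y)(y*(x + z)) dy = (x + z) dy, which multiplied by dx ∧ dz gives (-x - z) dx ∧ dy ∧ dz
  d(3*x*y + 3*y*z + 3) includes (∂/∂x)(3*x*y + 3*y*z + 3) dx = (3*y) dx, which multiplied by dz ∧ dw gives (3*y) dx ∧ dz ∧ dw
  d(3*x*y + 3*y*z + 3) includes (∂/∂y)(3*x*y + 3*y*z + 3) dy = (3*x + 3*z) dy, which multiplied by dz ∧ dw gives (3*x + 3*z) dy ∧ dz ∧ dw
Collecting like 3-forms: d(omega) = (-2*x - z) dx ∧ dy ∧ dz + (2*w) dx ∧ dy ∧ dw + (3*y) dx ∧ dz ∧ dw + (3*x + 3*z) dy ∧ dz ∧ dw.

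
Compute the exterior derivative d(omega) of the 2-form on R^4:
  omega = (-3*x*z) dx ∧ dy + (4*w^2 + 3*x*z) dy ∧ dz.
d(omega) = (-3*x + 3*z) dx ∧ dy ∧ dz + (8*w) dy ∧ dz ∧ dw

For a 2-form omega = sum_{i<j} g_{ij} dx_i ∧ dx_j, the exterior derivative is
  d(omega) = sum_{i<j} d(g_{ij}) ∧ dx_i ∧ dx_j = sum_{i<j, k} (∂g_{ij}/∂x_k) dx_k ∧ dx_i ∧ dx_j.
Expand each term, using dx_k ∧ dx_i ∧ dx_j = sgn(permutation) dx_{(a)} ∧ dx_{(b)} ∧ dx_{(c)} with (a < b < c) sorted:
  d(-3*x*z) includes (∂/∂z)(-3*x*z) dz = (-3*x) dz, which multiplied by dx ∧ dy gives (-3*x) dx ∧ dy ∧ dz
  d(4*w^2 + 3*x*z) includes (∂/∂x)(4*w^2 + 3*x*z) dx = (3*z) dx, which multiplied by dy ∧ dz gives (3*z) dx ∧ dy ∧ dz
  d(4*w^2 + 3*x*z) includes (∂/∂w)(4*w^2 + 3*x*z) dw = (8*w) dw, which multiplied by dy ∧ dz gives (8*w) dy ∧ dz ∧ dw
Collecting like 3-forms: d(omega) = (-3*x + 3*z) dx ∧ dy ∧ dz + (8*w) dy ∧ dz ∧ dw.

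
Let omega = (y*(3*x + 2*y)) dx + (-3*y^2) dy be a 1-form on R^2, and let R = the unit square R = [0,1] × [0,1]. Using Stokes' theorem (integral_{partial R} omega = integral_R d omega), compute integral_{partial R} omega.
integral_(partial R) omega = -7/2

Stokes: integral_partial_R omega = integral_R d omega with d omega = (∂Q/∂x - ∂P/∂y) dx ∧ dy.
  ∂Q/∂x = 0
  ∂P/∂y = 3*x + 4*y
  integrand = ∂Q/∂x - ∂P/∂y = -3*x - 4*y.
Integrating over R: integral_0^1 integral_0^1 (-3*x - 4*y) dx dy = -7/2.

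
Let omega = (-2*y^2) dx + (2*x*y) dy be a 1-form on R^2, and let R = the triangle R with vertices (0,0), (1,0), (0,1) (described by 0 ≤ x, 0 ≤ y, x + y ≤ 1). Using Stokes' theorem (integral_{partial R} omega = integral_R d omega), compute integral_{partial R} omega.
integral_(partial R) omega = 1

Stokes: integral_partial_R omega = integral_R d omega with d omega = (∂Q/∂x - ∂P/∂y) dx ∧ dy.
  ∂Q/∂x = 2*y
  ∂P/∂y = -4*y
  integrand = ∂Q/∂x - ∂P/∂y = 6*y.
Integrating over R: integral_0^1 integral_0^{1-x} (6*y) dy dx = 1.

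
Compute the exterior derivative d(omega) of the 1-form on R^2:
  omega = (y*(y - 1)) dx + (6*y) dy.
d(omega) = (1 - 2*y) dx ∧ dy

For a 1-form omega = sum_i f_i dx_i, the exterior derivative is
  d(omega) = sum_{i < j} (∂f_j/∂x_i - ∂f_i/∂x_j) dx_i ∧ dx_j.
  coefficient of dx ∧ dy: ∂f_2/∂x - ∂f_1/∂y = ∂(6*y)/∂x - ∂(y*(y - 1))/∂y = 1 - 2*y
Assembling: d(omega) = (1 - 2*y) dx ∧ dy.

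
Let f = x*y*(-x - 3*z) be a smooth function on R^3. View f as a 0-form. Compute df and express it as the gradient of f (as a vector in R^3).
df = (y*(-2*x - 3*z)) dx + (x*(-x - 3*z)) dy + (-3*x*y) dz; grad f = (y*(-2*x - 3*z), x*(-x - 3*z), -3*x*y)

For a 0-form f, d f = (∂f/∂x) dx + (∂f/∂y) dy + (∂f/∂z) dz. The components of the vector representation are exactly the entries of grad f in Cartesian coordinates:
  ∂f/∂x = y*(-2*x - 3*z)
  ∂f/∂y = x*(-x - 3*z)
  ∂f/∂z = -3*x*y.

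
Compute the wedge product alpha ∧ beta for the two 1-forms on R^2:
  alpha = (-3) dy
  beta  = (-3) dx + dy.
alpha ∧ beta = (-9) dx ∧ dy

Distribute the wedge, using dx_i ∧ dx_j = -dx_j ∧ dx_i and dx_i ∧ dx_i = 0. For each pair (i, j) with i < j, the coefficient of dx_i ∧ dx_j in alpha ∧ beta is (alpha_i * beta_j - alpha_j * beta_i). Collecting: alpha ∧ beta = (-9) dx ∧ dy.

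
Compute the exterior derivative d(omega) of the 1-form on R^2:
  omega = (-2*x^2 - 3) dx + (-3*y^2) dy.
d(omega) = 0

For a 1-form omega = sum_i f_i dx_i, the exterior derivative is
  d(omega) = sum_{i < j} (∂f_j/∂x_i - ∂f_i/∂x_j) dx_i ∧ dx_j.

Assembling: d(omega) = 0.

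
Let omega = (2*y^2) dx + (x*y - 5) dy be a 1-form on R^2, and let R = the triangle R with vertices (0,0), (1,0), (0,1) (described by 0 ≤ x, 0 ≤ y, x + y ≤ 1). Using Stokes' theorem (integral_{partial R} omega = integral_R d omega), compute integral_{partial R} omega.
integral_(partial R) omega = -1/2

Stokes: integral_partial_R omega = integral_R d omega with d omega = (∂Q/∂x - ∂P/∂y) dx ∧ dy.
  ∂Q/∂x = y
  ∂P/∂y = 4*y
  integrand = ∂Q/∂x - ∂P/∂y = -3*y.
Integrating over R: integral_0^1 integral_0^{1-x} (-3*y) dy dx = -1/2.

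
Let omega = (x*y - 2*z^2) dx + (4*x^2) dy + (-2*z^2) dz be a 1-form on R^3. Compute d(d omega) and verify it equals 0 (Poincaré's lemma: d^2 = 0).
d(d omega) = 0

Step 1: d omega = sum_{i<j} (∂f_j/∂x_i - ∂f_i/∂x_j) dx_i ∧ dx_j:
  coeff of dx ∧ dy: 7*x
  coeff of dx ∧ dz: 4*z
  coeff of dy ∧ dz: 0
Step 2: Apply d again to each 2-form coefficient. The only possible 3-form in R^3 is dx ∧ dy ∧ dz, with coefficient
  ∂(coeff of dy∧dz)/∂x - ∂(coeff of dx∧dz)/∂y + ∂(coeff of dx∧dy)/∂z
  = ∂/∂x (0) - ∂/∂y (4*z) + ∂/∂z (7*x).
Each of these terms simplifies to sums of mixed partials that cancel in pairs. The result is 0 (by equality of mixed partials for smooth functions — Schwarz / Clairaut).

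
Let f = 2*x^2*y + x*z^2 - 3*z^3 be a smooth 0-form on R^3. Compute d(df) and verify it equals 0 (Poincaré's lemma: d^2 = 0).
d(df) = 0

Step 1: df = sum_i (∂f/∂x_i) dx_i = (4*x*y + z^2) dx + (2*x^2) dy + (z*(2*x - 9*z)) dz.
Step 2: Apply d again. Using the 1-form formula, the coefficient of dx ∧ dy in d(df) is ∂^2 f/∂x ∂y - ∂^2 f/∂y ∂x = (4*x) - (4*x) = 0 (equality of mixed partials for smooth f).
Similarly for dx ∧ dz and dy ∧ dz — all coefficients vanish. So d(df) = 0.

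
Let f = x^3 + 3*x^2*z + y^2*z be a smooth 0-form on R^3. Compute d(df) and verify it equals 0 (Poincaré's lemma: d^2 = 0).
d(df) = 0

Step 1: df = sum_i (∂f/∂x_i) dx_i = (3*x*(x + 2*z)) dx + (2*y*z) dy + (3*x^2 + y^2) dz.
Step 2: Apply d again. Using the 1-form formula, the coefficient of dx ∧ dy in d(df) is ∂^2 f/∂x ∂y - ∂^2 f/∂y ∂x = (0) - (0) = 0 (equality of mixed partials for smooth f).
Similarly for dx ∧ dz and dy ∧ dz — all coefficients vanish. So d(df) = 0.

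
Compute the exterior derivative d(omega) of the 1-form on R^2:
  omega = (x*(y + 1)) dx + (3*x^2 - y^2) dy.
d(omega) = (5*x) dx ∧ dy

For a 1-form omega = sum_i f_i dx_i, the exterior derivative is
  d(omega) = sum_{i < j} (∂f_j/∂x_i - ∂f_i/∂x_j) dx_i ∧ dx_j.
  coefficient of dx ∧ dy: ∂f_2/∂x - ∂f_1/∂y = ∂(3*x^2 - y^2)/∂x - ∂(x*(y + 1))/∂y = 5*x
Assembling: d(omega) = (5*x) dx ∧ dy.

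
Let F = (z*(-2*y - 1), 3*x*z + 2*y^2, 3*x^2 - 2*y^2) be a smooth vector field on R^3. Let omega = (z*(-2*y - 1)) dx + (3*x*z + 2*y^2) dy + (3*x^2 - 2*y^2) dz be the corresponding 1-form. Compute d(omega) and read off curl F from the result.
d(omega) = (-3*x - 4*y) dy ∧ dz + (-6*x - 2*y - 1) dz ∧ dx + (5*z) dx ∧ dy; curl F = (-3*x - 4*y, -6*x - 2*y - 1, 5*z)

d omega = sum_{i<j} (∂f_j/∂x_i - ∂f_i/∂x_j) dx_i ∧ dx_j. Under the identification (dy ∧ dz, dz ∧ dx, dx ∧ dy) ↔ (e_x, e_y, e_z), the coefficients are exactly the components of curl F. Compute:
  ∂R/∂y - ∂Q/∂z = (-4*y) - (3*x) = -3*x - 4*y
  ∂P/∂z - ∂R/∂x = (-2*y - 1) - (6*x) = -6*x - 2*y - 1
  ∂Q/∂x - ∂P/∂y = (3*z) - (-2*z) = 5*z.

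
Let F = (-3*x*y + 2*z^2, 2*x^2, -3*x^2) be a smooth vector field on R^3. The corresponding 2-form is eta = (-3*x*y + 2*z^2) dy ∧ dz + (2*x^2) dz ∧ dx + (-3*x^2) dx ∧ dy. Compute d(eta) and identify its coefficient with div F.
d(eta) = (-3*y) dx ∧ dy ∧ dz; div F = -3*y

For a 2-form in R^3 of the form above, applying d gives a 3-form with coefficient ∂P/∂x + ∂Q/∂y + ∂R/∂z:
  ∂P/∂x = -3*y
  ∂Q/∂y = 0
  ∂R/∂z = 0
Sum = -3*y, which is exactly div F.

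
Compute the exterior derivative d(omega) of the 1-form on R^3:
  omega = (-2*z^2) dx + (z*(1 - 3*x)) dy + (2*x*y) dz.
d(omega) = (-3*z) dx ∧ dy + (2*y + 4*z) dx ∧ dz + (5*x - 1) dy ∧ dz

For a 1-form omega = sum_i f_i dx_i, the exterior derivative is
  d(omega) = sum_{i < j} (∂f_j/∂x_i - ∂f_i/∂x_j) dx_i ∧ dx_j.
  coefficient of dx ∧ dy: ∂f_2/∂x - ∂f_1/∂y = ∂(z*(1 - 3*x))/∂x - ∂(-2*z^2)/∂y = -3*z
  coefficient of dx ∧ dz: ∂f_3/∂x - ∂f_1/∂z = ∂(2*x*y)/∂x - ∂(-2*z^2)/∂z = 2*y + 4*z
  coefficient of dy ∧ dz: ∂f_3/∂y - ∂f_2/∂z = ∂(2*x*y)/∂y - ∂(z*(1 - 3*x))/∂z = 5*x - 1
Assembling: d(omega) = (-3*z) dx ∧ dy + (2*y + 4*z) dx ∧ dz + (5*x - 1) dy ∧ dz.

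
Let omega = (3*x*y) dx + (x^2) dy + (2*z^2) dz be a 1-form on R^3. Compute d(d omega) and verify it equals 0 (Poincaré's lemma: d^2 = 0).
d(d omega) = 0

Step 1: d omega = sum_{i<j} (∂f_j/∂x_i - ∂f_i/∂x_j) dx_i ∧ dx_j:
  coeff of dx ∧ dy: -x
  coeff of dx ∧ dz: 0
  coeff of dy ∧ dz: 0
Step 2: Apply d again to each 2-form coefficient. The only possible 3-form in R^3 is dx ∧ dy ∧ dz, with coefficient
  ∂(coeff of dy∧dz)/∂x - ∂(coeff of dx∧dz)/∂y + ∂(coeff of dx∧dy)/∂z
  = ∂/∂x (0) - ∂/∂y (0) + ∂/∂z (-x).
Each of these terms simplifies to sums of mixed partials that cancel in pairs. The result is 0 (by equality of mixed partials for smooth functions — Schwarz / Clairaut).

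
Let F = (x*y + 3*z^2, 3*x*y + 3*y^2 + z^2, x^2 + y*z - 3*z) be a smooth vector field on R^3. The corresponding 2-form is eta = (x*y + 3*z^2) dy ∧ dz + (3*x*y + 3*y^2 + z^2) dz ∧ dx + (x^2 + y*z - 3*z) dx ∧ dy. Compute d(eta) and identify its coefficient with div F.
d(eta) = (3*x + 8*y - 3) dx ∧ dy ∧ dz; div F = 3*x + 8*y - 3

For a 2-form in R^3 of the form above, applying d gives a 3-form with coefficient ∂P/∂x + ∂Q/∂y + ∂R/∂z:
  ∂P/∂x = y
  ∂Q/∂y = 3*x + 6*y
  ∂R/∂z = y - 3
Sum = 3*x + 8*y - 3, which is exactly div F.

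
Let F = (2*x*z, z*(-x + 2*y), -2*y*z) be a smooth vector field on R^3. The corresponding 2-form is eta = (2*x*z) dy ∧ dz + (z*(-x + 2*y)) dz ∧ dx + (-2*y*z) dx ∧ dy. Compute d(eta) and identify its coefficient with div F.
d(eta) = (-2*y + 4*z) dx ∧ dy ∧ dz; div F = -2*y + 4*z

For a 2-form in R^3 of the form above, applying d gives a 3-form with coefficient ∂P/∂x + ∂Q/∂y + ∂R/∂z:
  ∂P/∂x = 2*z
  ∂Q/∂y = 2*z
  ∂R/∂z = -2*y
Sum = -2*y + 4*z, which is exactly div F.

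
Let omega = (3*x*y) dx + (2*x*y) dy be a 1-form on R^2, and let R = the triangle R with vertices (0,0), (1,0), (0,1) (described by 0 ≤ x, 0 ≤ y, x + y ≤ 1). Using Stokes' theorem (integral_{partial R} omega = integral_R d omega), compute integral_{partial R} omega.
integral_(partial R) omega = -1/6

Stokes: integral_partial_R omega = integral_R d omega with d omega = (∂Q/∂x - ∂P/∂y) dx ∧ dy.
  ∂Q/∂x = 2*y
  ∂P/∂y = 3*x
  integrand = ∂Q/∂x - ∂P/∂y = -3*x + 2*y.
Integrating over R: integral_0^1 integral_0^{1-x} (-3*x + 2*y) dy dx = -1/6.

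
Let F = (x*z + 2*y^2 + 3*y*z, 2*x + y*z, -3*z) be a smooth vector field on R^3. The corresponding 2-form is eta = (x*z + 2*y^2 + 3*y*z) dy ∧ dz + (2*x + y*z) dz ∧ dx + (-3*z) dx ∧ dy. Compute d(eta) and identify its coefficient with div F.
d(eta) = (2*z - 3) dx ∧ dy ∧ dz; div F = 2*z - 3

For a 2-form in R^3 of the form above, applying d gives a 3-form with coefficient ∂P/∂x + ∂Q/∂y + ∂R/∂z:
  ∂P/∂x = z
  ∂Q/∂y = z
  ∂R/∂z = -3
Sum = 2*z - 3, which is exactly div F.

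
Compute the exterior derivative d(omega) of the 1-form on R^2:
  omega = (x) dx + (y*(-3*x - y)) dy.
d(omega) = (-3*y) dx ∧ dy

For a 1-form omega = sum_i f_i dx_i, the exterior derivative is
  d(omega) = sum_{i < j} (∂f_j/∂x_i - ∂f_i/∂x_j) dx_i ∧ dx_j.
  coefficient of dx ∧ dy: ∂f_2/∂x - ∂f_1/∂y = ∂(y*(-3*x - y))/∂x - ∂(x)/∂y = -3*y
Assembling: d(omega) = (-3*y) dx ∧ dy.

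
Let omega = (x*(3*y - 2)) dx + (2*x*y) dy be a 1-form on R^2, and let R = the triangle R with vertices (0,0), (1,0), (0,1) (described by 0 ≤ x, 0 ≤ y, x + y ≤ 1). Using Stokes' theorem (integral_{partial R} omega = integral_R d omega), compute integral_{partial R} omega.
integral_(partial R) omega = -1/6

Stokes: integral_partial_R omega = integral_R d omega with d omega = (∂Q/∂x - ∂P/∂y) dx ∧ dy.
  ∂Q/∂x = 2*y
  ∂P/∂y = 3*x
  integrand = ∂Q/∂x - ∂P/∂y = -3*x + 2*y.
Integrating over R: integral_0^1 integral_0^{1-x} (-3*x + 2*y) dy dx = -1/6.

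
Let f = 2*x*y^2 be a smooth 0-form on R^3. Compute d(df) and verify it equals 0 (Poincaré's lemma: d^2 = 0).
d(df) = 0

Step 1: df = sum_i (∂f/∂x_i) dx_i = (2*y^2) dx + (4*x*y) dy + (0) dz.
Step 2: Apply d again. Using the 1-form formula, the coefficient of dx ∧ dy in d(df) is ∂^2 f/∂x ∂y - ∂^2 f/∂y ∂x = (4*y) - (4*y) = 0 (equality of mixed partials for smooth f).
Similarly for dx ∧ dz and dy ∧ dz — all coefficients vanish. So d(df) = 0.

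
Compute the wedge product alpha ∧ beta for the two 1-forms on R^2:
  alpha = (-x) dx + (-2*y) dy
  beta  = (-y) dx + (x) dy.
alpha ∧ beta = (-x^2 - 2*y^2) dx ∧ dy

Distribute the wedge, using dx_i ∧ dx_j = -dx_j ∧ dx_i and dx_i ∧ dx_i = 0. For each pair (i, j) with i < j, the coefficient of dx_i ∧ dx_j in alpha ∧ beta is (alpha_i * beta_j - alpha_j * beta_i). Collecting: alpha ∧ beta = (-x^2 - 2*y^2) dx ∧ dy.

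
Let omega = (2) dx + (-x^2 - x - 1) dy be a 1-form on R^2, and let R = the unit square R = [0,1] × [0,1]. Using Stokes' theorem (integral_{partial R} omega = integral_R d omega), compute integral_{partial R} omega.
integral_(partial R) omega = -2

Stokes: integral_partial_R omega = integral_R d omega with d omega = (∂Q/∂x - ∂P/∂y) dx ∧ dy.
  ∂Q/∂x = -2*x - 1
  ∂P/∂y = 0
  integrand = ∂Q/∂x - ∂P/∂y = -2*x - 1.
Integrating over R: integral_0^1 integral_0^1 (-2*x - 1) dx dy = -2.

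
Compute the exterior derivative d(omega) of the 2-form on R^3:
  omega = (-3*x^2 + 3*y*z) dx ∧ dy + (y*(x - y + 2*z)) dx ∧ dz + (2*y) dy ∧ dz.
d(omega) = (-x + 5*y - 2*z) dx ∧ dy ∧ dz

For a 2-form omega = sum_{i<j} g_{ij} dx_i ∧ dx_j, the exterior derivative is
  d(omega) = sum_{i<j} d(g_{ij}) ∧ dx_i ∧ dx_j = sum_{i<j, k} (∂g_{ij}/∂x_k) dx_k ∧ dx_i ∧ dx_j.
Expand each term, using dx_k ∧ dx_i ∧ dx_j = sgn(permutation) dx_{(a)} ∧ dx_{(b)} ∧ dx_{(c)} with (a < b < c) sorted:
  d(-3*x^2 + 3*y*z) includes (∂/∂z)(-3*x^2 + 3*y*z) dz = (3*y) dz, which multiplied by dx ∧ dy gives (3*y) dx ∧ dy ∧ dz
  d(y*(x - y + 2*z)) includes (∂/∂y)(y*(x - y + 2*z)) dy = (x - 2*y + 2*z) dy, which multiplied by dx ∧ dz gives (-x + 2*y - 2*z) dx ∧ dy ∧ dz
Collecting like 3-forms: d(omega) = (-x + 5*y - 2*z) dx ∧ dy ∧ dz.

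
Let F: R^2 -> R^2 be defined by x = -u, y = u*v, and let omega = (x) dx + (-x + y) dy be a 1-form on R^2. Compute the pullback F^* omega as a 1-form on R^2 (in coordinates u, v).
F^* omega = (u*(v^2 + v + 1)) du + (u^2*(v + 1)) dv

Using F^*(f dg) = (f ∘ F) d(g ∘ F), substitute each coordinate x_i by F_i(u, v) in f_i, and replace dx_i by d F_i = (∂F_i/∂u) du + (∂F_i/∂v) dv.
  For the x component: f_1(F) = -u; d F_1 = (-1) du + (0) dv
  For the y component: f_2(F) = u*(v + 1); d F_2 = (v) du + (u) dv
Combining and collecting du, dv coefficients:
  coeff of du: u*(v^2 + v + 1)
  coeff of dv: u^2*(v + 1)
F^* omega = (u*(v^2 + v + 1)) du + (u^2*(v + 1)) dv.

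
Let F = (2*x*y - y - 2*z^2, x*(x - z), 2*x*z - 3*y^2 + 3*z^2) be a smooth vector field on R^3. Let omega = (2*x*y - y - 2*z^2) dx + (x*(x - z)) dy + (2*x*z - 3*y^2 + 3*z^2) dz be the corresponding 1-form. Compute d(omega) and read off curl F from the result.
d(omega) = (x - 6*y) dy ∧ dz + (-6*z) dz ∧ dx + (1 - z) dx ∧ dy; curl F = (x - 6*y, -6*z, 1 - z)

d omega = sum_{i<j} (∂f_j/∂x_i - ∂f_i/∂x_j) dx_i ∧ dx_j. Under the identification (dy ∧ dz, dz ∧ dx, dx ∧ dy) ↔ (e_x, e_y, e_z), the coefficients are exactly the components of curl F. Compute:
  ∂R/∂y - ∂Q/∂z = (-6*y) - (-x) = x - 6*y
  ∂P/∂z - ∂R/∂x = (-4*z) - (2*z) = -6*z
  ∂Q/∂x - ∂P/∂y = (2*x - z) - (2*x - 1) = 1 - z.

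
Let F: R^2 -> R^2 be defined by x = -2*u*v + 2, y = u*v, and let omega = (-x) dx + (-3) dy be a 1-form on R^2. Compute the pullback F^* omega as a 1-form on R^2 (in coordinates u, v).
F^* omega = (v*(-4*u*v + 1)) du + (u*(-4*u*v + 1)) dv

Using F^*(f dg) = (f ∘ F) d(g ∘ F), substitute each coordinate x_i by F_i(u, v) in f_i, and replace dx_i by d F_i = (∂F_i/∂u) du + (∂F_i/∂v) dv.
  For the x component: f_1(F) = 2*u*v - 2; d F_1 = (-2*v) du + (-2*u) dv
  For the y component: f_2(F) = -3; d F_2 = (v) du + (u) dv
Combining and collecting du, dv coefficients:
  coeff of du: v*(-4*u*v + 1)
  coeff of dv: u*(-4*u*v + 1)
F^* omega = (v*(-4*u*v + 1)) du + (u*(-4*u*v + 1)) dv.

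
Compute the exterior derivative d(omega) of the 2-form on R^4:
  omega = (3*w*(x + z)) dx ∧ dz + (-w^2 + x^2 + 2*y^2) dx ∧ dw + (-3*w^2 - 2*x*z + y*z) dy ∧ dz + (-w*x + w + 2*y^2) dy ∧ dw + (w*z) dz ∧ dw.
d(omega) = (3*x + 3*z) dx ∧ dz ∧ dw + (-w - 4*y) dx ∧ dy ∧ dw + (-2*z) dx ∧ dy ∧ dz + (-6*w) dy ∧ dz ∧ dw

For a 2-form omega = sum_{i<j} g_{ij} dx_i ∧ dx_j, the exterior derivative is
  d(omega) = sum_{i<j} d(g_{ij}) ∧ dx_i ∧ dx_j = sum_{i<j, k} (∂g_{ij}/∂x_k) dx_k ∧ dx_i ∧ dx_j.
Expand each term, using dx_k ∧ dx_i ∧ dx_j = sgn(permutation) dx_{(a)} ∧ dx_{(b)} ∧ dx_{(c)} with (a < b < c) sorted:
  d(3*w*(x + z)) includes (∂/∂w)(3*w*(x + z)) dw = (3*x + 3*z) dw, which multiplied by dx ∧ dz gives (3*x + 3*z) dx ∧ dz ∧ dw
  d(-w^2 + x^2 + 2*y^2) includes (∂/∂y)(-w^2 + x^2 + 2*y^2) dy = (4*y) dy, which multiplied by dx ∧ dw gives (-4*y) dx ∧ dy ∧ dw
  d(-3*w^2 - 2*x*z + y*z) includes (∂/∂x)(-3*w^2 - 2*x*z + y*z) dx = (-2*z) dx, which multiplied by dy ∧ dz gives (-2*z) dx ∧ dy ∧ dz
  d(-3*w^2 - 2*x*z + y*z) includes (∂/∂w)(-3*w^2 - 2*x*z + y*z) dw = (-6*w) dw, which multiplied by dy ∧ dz gives (-6*w) dy ∧ dz ∧ dw
  d(-w*x + w + 2*y^2) includes (∂/∂x)(-w*x + w + 2*y^2) dx = (-w) dx, which multiplied by dy ∧ dw gives (-w) dx ∧ dy ∧ dw
Collecting like 3-forms: d(omega) = (3*x + 3*z) dx ∧ dz ∧ dw + (-w - 4*y) dx ∧ dy ∧ dw + (-2*z) dx ∧ dy ∧ dz + (-6*w) dy ∧ dz ∧ dw.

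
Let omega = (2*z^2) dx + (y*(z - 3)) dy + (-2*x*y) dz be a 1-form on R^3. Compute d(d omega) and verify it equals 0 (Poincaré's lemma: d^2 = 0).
d(d omega) = 0

Step 1: d omega = sum_{i<j} (∂f_j/∂x_i - ∂f_i/∂x_j) dx_i ∧ dx_j:
  coeff of dx ∧ dy: 0
  coeff of dx ∧ dz: -2*y - 4*z
  coeff of dy ∧ dz: -2*x - y
Step 2: Apply d again to each 2-form coefficient. The only possible 3-form in R^3 is dx ∧ dy ∧ dz, with coefficient
  ∂(coeff of dy∧dz)/∂x - ∂(coeff of dx∧dz)/∂y + ∂(coeff of dx∧dy)/∂z
  = ∂/∂x (-2*x - y) - ∂/∂y (-2*y - 4*z) + ∂/∂z (0).
Each of these terms simplifies to sums of mixed partials that cancel in pairs. The result is 0 (by equality of mixed partials for smooth functions — Schwarz / Clairaut).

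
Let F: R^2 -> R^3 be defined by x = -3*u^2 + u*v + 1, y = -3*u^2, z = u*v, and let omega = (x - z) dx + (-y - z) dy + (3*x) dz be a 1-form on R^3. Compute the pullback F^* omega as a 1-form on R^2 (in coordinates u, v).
F^* omega = (-6*u^2*v + 3*u*v^2 - 6*u + 4*v) du + (u*(-12*u^2 + 3*u*v + 4)) dv

Using F^*(f dg) = (f ∘ F) d(g ∘ F), substitute each coordinate x_i by F_i(u, v) in f_i, and replace dx_i by d F_i = (∂F_i/∂u) du + (∂F_i/∂v) dv.
  For the x component: f_1(F) = 1 - 3*u^2; d F_1 = (-6*u + v) du + (u) dv
  For the y component: f_2(F) = u*(3*u - v); d F_2 = (-6*u) du + (0) dv
  For the z component: f_3(F) = -9*u^2 + 3*u*v + 3; d F_3 = (v) du + (u) dv
Combining and collecting du, dv coefficients:
  coeff of du: -6*u^2*v + 3*u*v^2 - 6*u + 4*v
  coeff of dv: u*(-12*u^2 + 3*u*v + 4)
F^* omega = (-6*u^2*v + 3*u*v^2 - 6*u + 4*v) du + (u*(-12*u^2 + 3*u*v + 4)) dv.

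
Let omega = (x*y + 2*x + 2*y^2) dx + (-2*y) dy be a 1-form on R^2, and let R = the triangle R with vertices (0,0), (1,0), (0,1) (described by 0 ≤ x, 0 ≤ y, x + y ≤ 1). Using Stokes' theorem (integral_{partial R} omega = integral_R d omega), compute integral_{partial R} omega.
integral_(partial R) omega = -5/6

Stokes: integral_partial_R omega = integral_R d omega with d omega = (∂Q/∂x - ∂P/∂y) dx ∧ dy.
  ∂Q/∂x = 0
  ∂P/∂y = x + 4*y
  integrand = ∂Q/∂x - ∂P/∂y = -x - 4*y.
Integrating over R: integral_0^1 integral_0^{1-x} (-x - 4*y) dy dx = -5/6.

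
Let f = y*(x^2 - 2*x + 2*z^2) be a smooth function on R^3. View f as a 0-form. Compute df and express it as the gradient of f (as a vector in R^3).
df = (2*y*(x - 1)) dx + (x^2 - 2*x + 2*z^2) dy + (4*y*z) dz; grad f = (2*y*(x - 1), x^2 - 2*x + 2*z^2, 4*y*z)

For a 0-form f, d f = (∂f/∂x) dx + (∂f/∂y) dy + (∂f/∂z) dz. The components of the vector representation are exactly the entries of grad f in Cartesian coordinates:
  ∂f/∂x = 2*y*(x - 1)
  ∂f/∂y = x^2 - 2*x + 2*z^2
  ∂f/∂z = 4*y*z.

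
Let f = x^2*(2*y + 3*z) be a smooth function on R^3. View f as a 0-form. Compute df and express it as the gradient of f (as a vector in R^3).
df = (2*x*(2*y + 3*z)) dx + (2*x^2) dy + (3*x^2) dz; grad f = (2*x*(2*y + 3*z), 2*x^2, 3*x^2)

For a 0-form f, d f = (∂f/∂x) dx + (∂f/∂y) dy + (∂f/∂z) dz. The components of the vector representation are exactly the entries of grad f in Cartesian coordinates:
  ∂f/∂x = 2*x*(2*y + 3*z)
  ∂f/∂y = 2*x^2
  ∂f/∂z = 3*x^2.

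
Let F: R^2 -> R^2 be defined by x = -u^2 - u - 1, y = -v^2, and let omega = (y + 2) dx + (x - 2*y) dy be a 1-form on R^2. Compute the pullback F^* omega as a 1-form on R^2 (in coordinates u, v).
F^* omega = (2*u*v^2 - 4*u + v^2 - 2) du + (2*v*(u^2 + u - 2*v^2 + 1)) dv

Using F^*(f dg) = (f ∘ F) d(g ∘ F), substitute each coordinate x_i by F_i(u, v) in f_i, and replace dx_i by d F_i = (∂F_i/∂u) du + (∂F_i/∂v) dv.
  For the x component: f_1(F) = 2 - v^2; d F_1 = (-2*u - 1) du + (0) dv
  For the y component: f_2(F) = -u^2 - u + 2*v^2 - 1; d F_2 = (0) du + (-2*v) dv
Combining and collecting du, dv coefficients:
  coeff of du: 2*u*v^2 - 4*u + v^2 - 2
  coeff of dv: 2*v*(u^2 + u - 2*v^2 + 1)
F^* omega = (2*u*v^2 - 4*u + v^2 - 2) du + (2*v*(u^2 + u - 2*v^2 + 1)) dv.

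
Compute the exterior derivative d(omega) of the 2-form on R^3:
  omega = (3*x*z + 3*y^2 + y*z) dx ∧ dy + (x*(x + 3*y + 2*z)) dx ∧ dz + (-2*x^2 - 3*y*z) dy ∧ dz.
d(omega) = (-4*x + y) dx ∧ dy ∧ dz

For a 2-form omega = sum_{i<j} g_{ij} dx_i ∧ dx_j, the exterior derivative is
  d(omega) = sum_{i<j} d(g_{ij}) ∧ dx_i ∧ dx_j = sum_{i<j, k} (∂g_{ij}/∂x_k) dx_k ∧ dx_i ∧ dx_j.
Expand each term, using dx_k ∧ dx_i ∧ dx_j = sgn(permutation) dx_{(a)} ∧ dx_{(b)} ∧ dx_{(c)} with (a < b < c) sorted:
  d(3*x*z + 3*y^2 + y*z) includes (∂/∂z)(3*x*z + 3*y^2 + y*z) dz = (3*x + y) dz, which multiplied by dx ∧ dy gives (3*x + y) dx ∧ dy ∧ dz
  d(x*(x + 3*y + 2*z)) includes (∂/∂y)(x*(x + 3*y + 2*z)) dy = (3*x) dy, which multiplied by dx ∧ dz gives (-3*x) dx ∧ dy ∧ dz
  d(-2*x^2 - 3*y*z) includes (∂/∂x)(-2*x^2 - 3*y*z) dx = (-4*x) dx, which multiplied by dy ∧ dz gives (-4*x) dx ∧ dy ∧ dz
Collecting like 3-forms: d(omega) = (-4*x + y) dx ∧ dy ∧ dz.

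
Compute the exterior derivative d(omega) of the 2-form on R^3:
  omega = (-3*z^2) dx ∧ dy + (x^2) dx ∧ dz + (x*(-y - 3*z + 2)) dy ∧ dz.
d(omega) = (-y - 9*z + 2) dx ∧ dy ∧ dz

For a 2-form omega = sum_{i<j} g_{ij} dx_i ∧ dx_j, the exterior derivative is
  d(omega) = sum_{i<j} d(g_{ij}) ∧ dx_i ∧ dx_j = sum_{i<j, k} (∂g_{ij}/∂x_k) dx_k ∧ dx_i ∧ dx_j.
Expand each term, using dx_k ∧ dx_i ∧ dx_j = sgn(permutation) dx_{(a)} ∧ dx_{(b)} ∧ dx_{(c)} with (a < b < c) sorted:
  d(-3*z^2) includes (∂/∂z)(-3*z^2) dz = (-6*z) dz, which multiplied by dx ∧ dy gives (-6*z) dx ∧ dy ∧ dz
  d(x*(-y - 3*z + 2)) includes (∂/∂x)(x*(-y - 3*z + 2)) dx = (-y - 3*z + 2) dx, which multiplied by dy ∧ dz gives (-y - 3*z + 2) dx ∧ dy ∧ dz
Collecting like 3-forms: d(omega) = (-y - 9*z + 2) dx ∧ dy ∧ dz.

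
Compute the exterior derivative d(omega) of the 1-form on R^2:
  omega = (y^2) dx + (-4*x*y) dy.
d(omega) = (-6*y) dx ∧ dy

For a 1-form omega = sum_i f_i dx_i, the exterior derivative is
  d(omega) = sum_{i < j} (∂f_j/∂x_i - ∂f_i/∂x_j) dx_i ∧ dx_j.
  coefficient of dx ∧ dy: ∂f_2/∂x - ∂f_1/∂y = ∂(-4*x*y)/∂x - ∂(y^2)/∂y = -6*y
Assembling: d(omega) = (-6*y) dx ∧ dy.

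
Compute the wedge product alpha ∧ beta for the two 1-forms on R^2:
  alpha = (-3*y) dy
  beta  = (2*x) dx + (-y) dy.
alpha ∧ beta = (6*x*y) dx ∧ dy

Distribute the wedge, using dx_i ∧ dx_j = -dx_j ∧ dx_i and dx_i ∧ dx_i = 0. For each pair (i, j) with i < j, the coefficient of dx_i ∧ dx_j in alpha ∧ beta is (alpha_i * beta_j - alpha_j * beta_i). Collecting: alpha ∧ beta = (6*x*y) dx ∧ dy.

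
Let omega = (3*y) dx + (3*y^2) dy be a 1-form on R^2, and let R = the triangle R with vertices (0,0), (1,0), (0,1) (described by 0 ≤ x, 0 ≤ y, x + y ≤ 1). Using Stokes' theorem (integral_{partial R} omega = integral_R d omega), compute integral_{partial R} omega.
integral_(partial R) omega = -3/2

Stokes: integral_partial_R omega = integral_R d omega with d omega = (∂Q/∂x - ∂P/∂y) dx ∧ dy.
  ∂Q/∂x = 0
  ∂P/∂y = 3
  integrand = ∂Q/∂x - ∂P/∂y = -3.
Integrating over R: integral_0^1 integral_0^{1-x} (-3) dy dx = -3/2.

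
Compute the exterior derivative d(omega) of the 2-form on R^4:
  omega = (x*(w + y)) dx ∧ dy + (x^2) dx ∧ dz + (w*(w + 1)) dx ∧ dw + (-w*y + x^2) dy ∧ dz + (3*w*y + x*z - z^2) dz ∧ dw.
d(omega) = (x) dx ∧ dy ∧ dw + (2*x) dx ∧ dy ∧ dz + (3*w - y) dy ∧ dz ∧ dw + (z) dx ∧ dz ∧ dw

For a 2-form omega = sum_{i<j} g_{ij} dx_i ∧ dx_j, the exterior derivative is
  d(omega) = sum_{i<j} d(g_{ij}) ∧ dx_i ∧ dx_j = sum_{i<j, k} (∂g_{ij}/∂x_k) dx_k ∧ dx_i ∧ dx_j.
Expand each term, using dx_k ∧ dx_i ∧ dx_j = sgn(permutation) dx_{(a)} ∧ dx_{(b)} ∧ dx_{(c)} with (a < b < c) sorted:
  d(x*(w + y)) includes (∂/∂w)(x*(w + y)) dw = (x) dw, which multiplied by dx ∧ dy gives (x) dx ∧ dy ∧ dw
  d(-w*y + x^2) includes (∂/∂x)(-w*y + x^2) dx = (2*x) dx, which multiplied by dy ∧ dz gives (2*x) dx ∧ dy ∧ dz
  d(-w*y + x^2) includes (∂/∂w)(-w*y + x^2) dw = (-y) dw, which multiplied by dy ∧ dz gives (-y) dy ∧ dz ∧ dw
  d(3*w*y + x*z - z^2) includes (∂/∂x)(3*w*y + x*z - z^2) dx = (z) dx, which multiplied by dz ∧ dw gives (z) dx ∧ dz ∧ dw
  d(3*w*y + x*z - z^2) includes (∂/∂y)(3*w*y + x*z - z^2) dy = (3*w) dy, which multiplied by dz ∧ dw gives (3*w) dy ∧ dz ∧ dw
Collecting like 3-forms: d(omega) = (x) dx ∧ dy ∧ dw + (2*x) dx ∧ dy ∧ dz + (3*w - y) dy ∧ dz ∧ dw + (z) dx ∧ dz ∧ dw.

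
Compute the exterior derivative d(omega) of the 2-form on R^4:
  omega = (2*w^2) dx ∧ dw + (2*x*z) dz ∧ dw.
d(omega) = (2*z) dx ∧ dz ∧ dw

For a 2-form omega = sum_{i<j} g_{ij} dx_i ∧ dx_j, the exterior derivative is
  d(omega) = sum_{i<j} d(g_{ij}) ∧ dx_i ∧ dx_j = sum_{i<j, k} (∂g_{ij}/∂x_k) dx_k ∧ dx_i ∧ dx_j.
Expand each term, using dx_k ∧ dx_i ∧ dx_j = sgn(permutation) dx_{(a)} ∧ dx_{(b)} ∧ dx_{(c)} with (a < b < c) sorted:
  d(2*x*z) includes (∂/∂x)(2*x*z) dx = (2*z) dx, which multiplied by dz ∧ dw gives (2*z) dx ∧ dz ∧ dw
Collecting like 3-forms: d(omega) = (2*z) dx ∧ dz ∧ dw.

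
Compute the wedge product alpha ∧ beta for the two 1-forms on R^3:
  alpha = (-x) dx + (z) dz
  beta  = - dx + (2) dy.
alpha ∧ beta = (-2*x) dx ∧ dy + (z) dx ∧ dz + (-2*z) dy ∧ dz

Distribute the wedge, using dx_i ∧ dx_j = -dx_j ∧ dx_i and dx_i ∧ dx_i = 0. For each pair (i, j) with i < j, the coefficient of dx_i ∧ dx_j in alpha ∧ beta is (alpha_i * beta_j - alpha_j * beta_i). Collecting: alpha ∧ beta = (-2*x) dx ∧ dy + (z) dx ∧ dz + (-2*z) dy ∧ dz.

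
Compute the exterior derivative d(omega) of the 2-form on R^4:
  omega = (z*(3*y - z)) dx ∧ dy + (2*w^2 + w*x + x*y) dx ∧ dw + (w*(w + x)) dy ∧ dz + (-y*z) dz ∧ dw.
d(omega) = (w + 3*y - 2*z) dx ∧ dy ∧ dz + (-x) dx ∧ dy ∧ dw + (2*w + x - z) dy ∧ dz ∧ dw

For a 2-form omega = sum_{i<j} g_{ij} dx_i ∧ dx_j, the exterior derivative is
  d(omega) = sum_{i<j} d(g_{ij}) ∧ dx_i ∧ dx_j = sum_{i<j, k} (∂g_{ij}/∂x_k) dx_k ∧ dx_i ∧ dx_j.
Expand each term, using dx_k ∧ dx_i ∧ dx_j = sgn(permutation) dx_{(a)} ∧ dx_{(b)} ∧ dx_{(c)} with (a < b < c) sorted:
  d(z*(3*y - z)) includes (∂/∂z)(z*(3*y - z)) dz = (3*y - 2*z) dz, which multiplied by dx ∧ dy gives (3*y - 2*z) dx ∧ dy ∧ dz
  d(2*w^2 + w*x + x*y) includes (∂/∂y)(2*w^2 + w*x + x*y) dy = (x) dy, which multiplied by dx ∧ dw gives (-x) dx ∧ dy ∧ dw
  d(w*(w + x)) includes (∂/∂x)(w*(w + x)) dx = (w) dx, which multiplied by dy ∧ dz gives (w) dx ∧ dy ∧ dz
  d(w*(w + x)) includes (∂/∂w)(w*(w + x)) dw = (2*w + x) dw, which multiplied by dy ∧ dz gives (2*w + x) dy ∧ dz ∧ dw
  d(-y*z) includes (∂/∂y)(-y*z) dy = (-z) dy, which multiplied by dz ∧ dw gives (-z) dy ∧ dz ∧ dw
Collecting like 3-forms: d(omega) = (w + 3*y - 2*z) dx ∧ dy ∧ dz + (-x) dx ∧ dy ∧ dw + (2*w + x - z) dy ∧ dz ∧ dw.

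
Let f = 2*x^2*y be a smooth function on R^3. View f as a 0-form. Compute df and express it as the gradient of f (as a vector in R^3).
df = (4*x*y) dx + (2*x^2) dy + (0) dz; grad f = (4*x*y, 2*x^2, 0)

For a 0-form f, d f = (∂f/∂x) dx + (∂f/∂y) dy + (∂f/∂z) dz. The components of the vector representation are exactly the entries of grad f in Cartesian coordinates:
  ∂f/∂x = 4*x*y
  ∂f/∂y = 2*x^2
  ∂f/∂z = 0.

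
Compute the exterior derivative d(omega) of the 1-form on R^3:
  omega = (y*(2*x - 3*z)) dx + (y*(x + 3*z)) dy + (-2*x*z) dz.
d(omega) = (-2*x + y + 3*z) dx ∧ dy + (3*y - 2*z) dx ∧ dz + (-3*y) dy ∧ dz

For a 1-form omega = sum_i f_i dx_i, the exterior derivative is
  d(omega) = sum_{i < j} (∂f_j/∂x_i - ∂f_i/∂x_j) dx_i ∧ dx_j.
  coefficient of dx ∧ dy: ∂f_2/∂x - ∂f_1/∂y = ∂(y*(x + 3*z))/∂x - ∂(y*(2*x - 3*z))/∂y = -2*x + y + 3*z
  coefficient of dx ∧ dz: ∂f_3/∂x - ∂f_1/∂z = ∂(-2*x*z)/∂x - ∂(y*(2*x - 3*z))/∂z = 3*y - 2*z
  coefficient of dy ∧ dz: ∂f_3/∂y - ∂f_2/∂z = ∂(-2*x*z)/∂y - ∂(y*(x + 3*z))/∂z = -3*y
Assembling: d(omega) = (-2*x + y + 3*z) dx ∧ dy + (3*y - 2*z) dx ∧ dz + (-3*y) dy ∧ dz.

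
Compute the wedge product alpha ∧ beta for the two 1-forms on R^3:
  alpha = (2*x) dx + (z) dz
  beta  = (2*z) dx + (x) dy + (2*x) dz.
alpha ∧ beta = (2*x^2) dx ∧ dy + (4*x^2 - 2*z^2) dx ∧ dz + (-x*z) dy ∧ dz

Distribute the wedge, using dx_i ∧ dx_j = -dx_j ∧ dx_i and dx_i ∧ dx_i = 0. For each pair (i, j) with i < j, the coefficient of dx_i ∧ dx_j in alpha ∧ beta is (alpha_i * beta_j - alpha_j * beta_i). Collecting: alpha ∧ beta = (2*x^2) dx ∧ dy + (4*x^2 - 2*z^2) dx ∧ dz + (-x*z) dy ∧ dz.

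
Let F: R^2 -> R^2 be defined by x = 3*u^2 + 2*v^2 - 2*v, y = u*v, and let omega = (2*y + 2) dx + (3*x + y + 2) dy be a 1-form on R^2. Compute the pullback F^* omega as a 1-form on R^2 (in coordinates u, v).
F^* omega = (21*u^2*v + u*v^2 + 12*u + 6*v^3 - 6*v^2 + 2*v) du + (9*u^3 + u^2*v + 14*u*v^2 - 10*u*v + 2*u + 8*v - 4) dv

Using F^*(f dg) = (f ∘ F) d(g ∘ F), substitute each coordinate x_i by F_i(u, v) in f_i, and replace dx_i by d F_i = (∂F_i/∂u) du + (∂F_i/∂v) dv.
  For the x component: f_1(F) = 2*u*v + 2; d F_1 = (6*u) du + (4*v - 2) dv
  For the y component: f_2(F) = 9*u^2 + u*v + 6*v^2 - 6*v + 2; d F_2 = (v) du + (u) dv
Combining and collecting du, dv coefficients:
  coeff of du: 21*u^2*v + u*v^2 + 12*u + 6*v^3 - 6*v^2 + 2*v
  coeff of dv: 9*u^3 + u^2*v + 14*u*v^2 - 10*u*v + 2*u + 8*v - 4
F^* omega = (21*u^2*v + u*v^2 + 12*u + 6*v^3 - 6*v^2 + 2*v) du + (9*u^3 + u^2*v + 14*u*v^2 - 10*u*v + 2*u + 8*v - 4) dv.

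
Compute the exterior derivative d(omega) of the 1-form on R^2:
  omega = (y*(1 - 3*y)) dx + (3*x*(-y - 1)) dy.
d(omega) = (3*y - 4) dx ∧ dy

For a 1-form omega = sum_i f_i dx_i, the exterior derivative is
  d(omega) = sum_{i < j} (∂f_j/∂x_i - ∂f_i/∂x_j) dx_i ∧ dx_j.
  coefficient of dx ∧ dy: ∂f_2/∂x - ∂f_1/∂y = ∂(3*x*(-y - 1))/∂x - ∂(y*(1 - 3*y))/∂y = 3*y - 4
Assembling: d(omega) = (3*y - 4) dx ∧ dy.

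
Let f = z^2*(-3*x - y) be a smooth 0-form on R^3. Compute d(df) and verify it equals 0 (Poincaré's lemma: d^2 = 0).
d(df) = 0

Step 1: df = sum_i (∂f/∂x_i) dx_i = (-3*z^2) dx + (-z^2) dy + (2*z*(-3*x - y)) dz.
Step 2: Apply d again. Using the 1-form formula, the coefficient of dx ∧ dy in d(df) is ∂^2 f/∂x ∂y - ∂^2 f/∂y ∂x = (0) - (0) = 0 (equality of mixed partials for smooth f).
Similarly for dx ∧ dz and dy ∧ dz — all coefficients vanish. So d(df) = 0.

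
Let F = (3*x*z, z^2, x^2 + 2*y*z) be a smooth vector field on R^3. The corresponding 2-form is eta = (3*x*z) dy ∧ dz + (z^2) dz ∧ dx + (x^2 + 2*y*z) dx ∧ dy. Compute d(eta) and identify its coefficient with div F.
d(eta) = (2*y + 3*z) dx ∧ dy ∧ dz; div F = 2*y + 3*z

For a 2-form in R^3 of the form above, applying d gives a 3-form with coefficient ∂P/∂x + ∂Q/∂y + ∂R/∂z:
  ∂P/∂x = 3*z
  ∂Q/∂y = 0
  ∂R/∂z = 2*y
Sum = 2*y + 3*z, which is exactly div F.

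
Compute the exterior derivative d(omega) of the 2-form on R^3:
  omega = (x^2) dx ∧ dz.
d(omega) = 0

For a 2-form omega = sum_{i<j} g_{ij} dx_i ∧ dx_j, the exterior derivative is
  d(omega) = sum_{i<j} d(g_{ij}) ∧ dx_i ∧ dx_j = sum_{i<j, k} (∂g_{ij}/∂x_k) dx_k ∧ dx_i ∧ dx_j.
Expand each term, using dx_k ∧ dx_i ∧ dx_j = sgn(permutation) dx_{(a)} ∧ dx_{(b)} ∧ dx_{(c)} with (a < b < c) sorted:

Collecting like 3-forms: d(omega) = 0.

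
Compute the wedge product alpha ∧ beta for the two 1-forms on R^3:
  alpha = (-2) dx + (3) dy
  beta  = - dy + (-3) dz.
alpha ∧ beta = (2) dx ∧ dy + (6) dx ∧ dz + (-9) dy ∧ dz

Distribute the wedge, using dx_i ∧ dx_j = -dx_j ∧ dx_i and dx_i ∧ dx_i = 0. For each pair (i, j) with i < j, the coefficient of dx_i ∧ dx_j in alpha ∧ beta is (alpha_i * beta_j - alpha_j * beta_i). Collecting: alpha ∧ beta = (2) dx ∧ dy + (6) dx ∧ dz + (-9) dy ∧ dz.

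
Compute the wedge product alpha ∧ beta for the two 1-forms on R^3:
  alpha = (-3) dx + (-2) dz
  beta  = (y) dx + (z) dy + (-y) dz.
alpha ∧ beta = (-3*z) dx ∧ dy + (5*y) dx ∧ dz + (2*z) dy ∧ dz

Distribute the wedge, using dx_i ∧ dx_j = -dx_j ∧ dx_i and dx_i ∧ dx_i = 0. For each pair (i, j) with i < j, the coefficient of dx_i ∧ dx_j in alpha ∧ beta is (alpha_i * beta_j - alpha_j * beta_i). Collecting: alpha ∧ beta = (-3*z) dx ∧ dy + (5*y) dx ∧ dz + (2*z) dy ∧ dz.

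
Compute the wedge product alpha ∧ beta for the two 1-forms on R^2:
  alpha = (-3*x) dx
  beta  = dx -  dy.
alpha ∧ beta = (3*x) dx ∧ dy

Distribute the wedge, using dx_i ∧ dx_j = -dx_j ∧ dx_i and dx_i ∧ dx_i = 0. For each pair (i, j) with i < j, the coefficient of dx_i ∧ dx_j in alpha ∧ beta is (alpha_i * beta_j - alpha_j * beta_i). Collecting: alpha ∧ beta = (3*x) dx ∧ dy.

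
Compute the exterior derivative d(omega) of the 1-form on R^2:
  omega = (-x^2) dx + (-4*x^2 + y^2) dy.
d(omega) = (-8*x) dx ∧ dy

For a 1-form omega = sum_i f_i dx_i, the exterior derivative is
  d(omega) = sum_{i < j} (∂f_j/∂x_i - ∂f_i/∂x_j) dx_i ∧ dx_j.
  coefficient of dx ∧ dy: ∂f_2/∂x - ∂f_1/∂y = ∂(-4*x^2 + y^2)/∂x - ∂(-x^2)/∂y = -8*x
Assembling: d(omega) = (-8*x) dx ∧ dy.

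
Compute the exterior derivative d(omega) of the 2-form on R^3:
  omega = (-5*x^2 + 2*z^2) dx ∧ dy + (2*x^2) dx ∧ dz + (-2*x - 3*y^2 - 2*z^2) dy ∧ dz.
d(omega) = (4*z - 2) dx ∧ dy ∧ dz

For a 2-form omega = sum_{i<j} g_{ij} dx_i ∧ dx_j, the exterior derivative is
  d(omega) = sum_{i<j} d(g_{ij}) ∧ dx_i ∧ dx_j = sum_{i<j, k} (∂g_{ij}/∂x_k) dx_k ∧ dx_i ∧ dx_j.
Expand each term, using dx_k ∧ dx_i ∧ dx_j = sgn(permutation) dx_{(a)} ∧ dx_{(b)} ∧ dx_{(c)} with (a < b < c) sorted:
  d(-5*x^2 + 2*z^2) includes (∂/∂z)(-5*x^2 + 2*z^2) dz = (4*z) dz, which multiplied by dx ∧ dy gives (4*z) dx ∧ dy ∧ dz
  d(-2*x - 3*y^2 - 2*z^2) includes (∂/∂x)(-2*x - 3*y^2 - 2*z^2) dx = (-2) dx, which multiplied by dy ∧ dz gives (-2) dx ∧ dy ∧ dz
Collecting like 3-forms: d(omega) = (4*z - 2) dx ∧ dy ∧ dz.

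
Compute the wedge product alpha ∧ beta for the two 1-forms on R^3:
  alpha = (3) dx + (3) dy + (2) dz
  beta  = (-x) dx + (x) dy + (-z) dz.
alpha ∧ beta = (6*x) dx ∧ dy + (2*x - 3*z) dx ∧ dz + (-2*x - 3*z) dy ∧ dz

Distribute the wedge, using dx_i ∧ dx_j = -dx_j ∧ dx_i and dx_i ∧ dx_i = 0. For each pair (i, j) with i < j, the coefficient of dx_i ∧ dx_j in alpha ∧ beta is (alpha_i * beta_j - alpha_j * beta_i). Collecting: alpha ∧ beta = (6*x) dx ∧ dy + (2*x - 3*z) dx ∧ dz + (-2*x - 3*z) dy ∧ dz.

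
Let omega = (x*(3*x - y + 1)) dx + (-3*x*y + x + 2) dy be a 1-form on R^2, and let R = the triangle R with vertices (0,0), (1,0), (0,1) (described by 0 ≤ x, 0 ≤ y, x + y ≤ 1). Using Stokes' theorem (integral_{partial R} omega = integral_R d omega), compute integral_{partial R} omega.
integral_(partial R) omega = 1/6

Stokes: integral_partial_R omega = integral_R d omega with d omega = (∂Q/∂x - ∂P/∂y) dx ∧ dy.
  ∂Q/∂x = 1 - 3*y
  ∂P/∂y = -x
  integrand = ∂Q/∂x - ∂P/∂y = x - 3*y + 1.
Integrating over R: integral_0^1 integral_0^{1-x} (x - 3*y + 1) dy dx = 1/6.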